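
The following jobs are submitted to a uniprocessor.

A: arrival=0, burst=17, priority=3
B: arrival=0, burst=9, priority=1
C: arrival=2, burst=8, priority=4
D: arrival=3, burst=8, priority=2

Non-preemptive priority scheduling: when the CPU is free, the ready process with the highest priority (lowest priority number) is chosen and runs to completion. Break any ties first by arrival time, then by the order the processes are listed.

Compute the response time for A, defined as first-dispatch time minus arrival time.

Schedule: | B 0-9 | D 9-17 | A 17-34 | C 34-42 |
Completion: A=34  B=9  C=42  D=17
Turnaround (C−A): A=34  B=9  C=40  D=14
Response(A) = first start − arrival = 17 − 0 = 17

17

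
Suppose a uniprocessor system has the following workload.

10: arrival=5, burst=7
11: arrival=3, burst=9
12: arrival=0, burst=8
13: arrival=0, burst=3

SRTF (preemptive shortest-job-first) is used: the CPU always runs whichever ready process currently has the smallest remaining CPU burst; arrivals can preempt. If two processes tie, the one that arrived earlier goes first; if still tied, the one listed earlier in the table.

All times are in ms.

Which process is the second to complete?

Gantt: | 13 0-3 | 12 3-11 | 10 11-18 | 11 18-27 |
Completion: 10=18  11=27  12=11  13=3
Turnaround (C−A): 10=13  11=24  12=11  13=3
Finish order: 13 → 12 → 10 → 11

12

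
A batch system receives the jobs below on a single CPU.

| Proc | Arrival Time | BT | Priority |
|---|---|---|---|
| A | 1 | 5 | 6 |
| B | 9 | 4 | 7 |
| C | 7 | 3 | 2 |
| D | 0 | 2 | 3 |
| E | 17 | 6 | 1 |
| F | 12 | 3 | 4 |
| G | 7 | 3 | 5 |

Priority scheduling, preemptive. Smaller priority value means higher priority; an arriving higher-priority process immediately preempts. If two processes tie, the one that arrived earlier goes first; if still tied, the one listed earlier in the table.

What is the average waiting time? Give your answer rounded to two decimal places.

Gantt: | D 0-2 | A 2-7 | C 7-10 | G 10-12 | F 12-15 | G 15-16 | B 16-17 | E 17-23 | B 23-26 |
Completion: A=7  B=26  C=10  D=2  E=23  F=15  G=16
Turnaround (C−A): A=6  B=17  C=3  D=2  E=6  F=3  G=9
Waiting times: A=1, B=13, C=0, D=0, E=0, F=0, G=6
Average waiting = (1+13+0+0+0+0+6) / 7 = 20/7 = 2.86

2.86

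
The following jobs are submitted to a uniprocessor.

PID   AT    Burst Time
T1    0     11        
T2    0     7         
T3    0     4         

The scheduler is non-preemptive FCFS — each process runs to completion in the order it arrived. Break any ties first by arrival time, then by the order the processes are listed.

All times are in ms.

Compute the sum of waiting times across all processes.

Timeline: | T1 0-11 | T2 11-18 | T3 18-22 |
Completion: T1=11  T2=18  T3=22
Waiting = turnaround − burst: T1=0, T2=11, T3=18
Total waiting = 0 + 11 + 18 = 29

29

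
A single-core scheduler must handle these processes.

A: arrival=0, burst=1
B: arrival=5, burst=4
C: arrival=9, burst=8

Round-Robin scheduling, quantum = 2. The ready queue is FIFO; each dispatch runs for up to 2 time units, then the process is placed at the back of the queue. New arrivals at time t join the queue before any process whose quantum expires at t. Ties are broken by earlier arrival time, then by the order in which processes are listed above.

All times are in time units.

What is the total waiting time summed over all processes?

0

Gantt: | A 0-1 | idle 1-5 | B 5-9 | C 9-17 |
Completion: A=1  B=9  C=17
Turnaround (C−A): A=1  B=4  C=8
Waiting = turnaround − burst: A=0, B=0, C=0
Total waiting = 0 + 0 + 0 = 0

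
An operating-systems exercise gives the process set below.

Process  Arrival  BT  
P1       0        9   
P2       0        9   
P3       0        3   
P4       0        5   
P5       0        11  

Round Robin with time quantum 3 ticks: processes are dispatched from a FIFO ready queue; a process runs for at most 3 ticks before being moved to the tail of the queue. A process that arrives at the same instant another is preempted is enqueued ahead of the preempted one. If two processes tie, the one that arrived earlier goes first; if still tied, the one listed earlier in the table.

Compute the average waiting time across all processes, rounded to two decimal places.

18.60

Schedule: | P1 0-3 | P2 3-6 | P3 6-9 | P4 9-12 | P5 12-15 | P1 15-18 | P2 18-21 | P4 21-23 | P5 23-26 | P1 26-29 | P2 29-32 | P5 32-37 |
Completion: P1=29  P2=32  P3=9  P4=23  P5=37
Turnaround (C−A): P1=29  P2=32  P3=9  P4=23  P5=37
Waiting times: P1=20, P2=23, P3=6, P4=18, P5=26
Average waiting = (20+23+6+18+26) / 5 = 93/5 = 18.60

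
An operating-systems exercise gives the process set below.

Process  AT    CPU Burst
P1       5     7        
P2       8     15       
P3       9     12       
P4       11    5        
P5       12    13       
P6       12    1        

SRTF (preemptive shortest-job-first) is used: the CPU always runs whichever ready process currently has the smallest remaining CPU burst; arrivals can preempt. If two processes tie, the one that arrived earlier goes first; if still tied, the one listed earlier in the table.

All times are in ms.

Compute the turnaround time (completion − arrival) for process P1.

7

Timeline: | idle 0-5 | P1 5-12 | P6 12-13 | P4 13-18 | P3 18-30 | P5 30-43 | P2 43-58 |
Completion: P1=12  P2=58  P3=30  P4=18  P5=43  P6=13
Turnaround(P1) = completion − arrival = 12 − 5 = 7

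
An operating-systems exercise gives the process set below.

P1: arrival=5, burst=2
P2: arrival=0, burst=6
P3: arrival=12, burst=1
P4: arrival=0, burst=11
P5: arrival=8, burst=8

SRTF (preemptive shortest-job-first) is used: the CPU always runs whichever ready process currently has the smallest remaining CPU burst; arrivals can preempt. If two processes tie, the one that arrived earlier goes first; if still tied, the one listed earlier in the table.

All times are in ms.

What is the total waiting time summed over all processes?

19

Gantt: | P2 0-6 | P1 6-8 | P5 8-12 | P3 12-13 | P5 13-17 | P4 17-28 |
Completion: P1=8  P2=6  P3=13  P4=28  P5=17
Waiting = turnaround − burst: P1=1, P2=0, P3=0, P4=17, P5=1
Total waiting = 1 + 0 + 0 + 17 + 1 = 19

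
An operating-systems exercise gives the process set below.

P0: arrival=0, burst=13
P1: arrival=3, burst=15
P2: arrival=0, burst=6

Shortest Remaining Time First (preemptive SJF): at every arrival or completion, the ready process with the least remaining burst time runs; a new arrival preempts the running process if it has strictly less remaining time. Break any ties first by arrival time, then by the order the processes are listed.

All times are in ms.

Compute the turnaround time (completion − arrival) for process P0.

Schedule: | P2 0-6 | P0 6-19 | P1 19-34 |
Completion: P0=19  P1=34  P2=6
Turnaround(P0) = completion − arrival = 19 − 0 = 19

19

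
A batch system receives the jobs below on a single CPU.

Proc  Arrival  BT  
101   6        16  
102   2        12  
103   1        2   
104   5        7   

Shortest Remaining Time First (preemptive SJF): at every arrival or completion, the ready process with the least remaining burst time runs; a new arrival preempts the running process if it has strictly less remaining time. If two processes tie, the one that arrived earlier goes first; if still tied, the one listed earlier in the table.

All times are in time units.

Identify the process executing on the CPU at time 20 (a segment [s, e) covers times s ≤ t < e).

102

Timeline: | idle 0-1 | 103 1-3 | 102 3-5 | 104 5-12 | 102 12-22 | 101 22-38 |
Completion: 101=38  102=22  103=3  104=12
Turnaround (C−A): 101=32  102=20  103=2  104=7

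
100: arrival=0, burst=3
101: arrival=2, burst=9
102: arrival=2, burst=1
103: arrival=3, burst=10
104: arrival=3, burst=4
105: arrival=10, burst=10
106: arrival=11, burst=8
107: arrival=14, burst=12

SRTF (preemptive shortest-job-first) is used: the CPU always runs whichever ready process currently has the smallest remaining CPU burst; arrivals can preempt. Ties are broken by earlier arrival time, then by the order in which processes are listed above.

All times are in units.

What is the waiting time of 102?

1

Timeline: | 100 0-3 | 102 3-4 | 104 4-8 | 101 8-17 | 106 17-25 | 103 25-35 | 105 35-45 | 107 45-57 |
Completion: 100=3  101=17  102=4  103=35  104=8  105=45  106=25  107=57
Waiting(102) = turnaround − burst = 2 − 1 = 1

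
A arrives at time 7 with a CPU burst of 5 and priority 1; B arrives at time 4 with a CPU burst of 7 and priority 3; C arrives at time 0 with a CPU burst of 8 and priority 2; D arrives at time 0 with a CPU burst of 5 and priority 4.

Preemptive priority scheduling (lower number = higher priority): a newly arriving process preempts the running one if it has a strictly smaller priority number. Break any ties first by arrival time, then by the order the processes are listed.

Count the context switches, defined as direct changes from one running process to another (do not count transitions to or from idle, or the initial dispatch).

Gantt: | C 0-7 | A 7-12 | C 12-13 | B 13-20 | D 20-25 |
Completion: A=12  B=20  C=13  D=25

4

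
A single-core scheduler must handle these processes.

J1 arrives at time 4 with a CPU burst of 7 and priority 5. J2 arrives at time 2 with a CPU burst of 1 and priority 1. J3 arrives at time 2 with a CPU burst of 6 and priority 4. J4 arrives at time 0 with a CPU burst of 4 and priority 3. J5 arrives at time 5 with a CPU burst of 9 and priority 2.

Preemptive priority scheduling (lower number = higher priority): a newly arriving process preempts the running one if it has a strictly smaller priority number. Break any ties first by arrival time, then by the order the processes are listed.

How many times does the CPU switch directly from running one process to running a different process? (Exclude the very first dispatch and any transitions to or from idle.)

5

Gantt: | J4 0-2 | J2 2-3 | J4 3-5 | J5 5-14 | J3 14-20 | J1 20-27 |
Completion: J1=27  J2=3  J3=20  J4=5  J5=14
Turnaround (C−A): J1=23  J2=1  J3=18  J4=5  J5=9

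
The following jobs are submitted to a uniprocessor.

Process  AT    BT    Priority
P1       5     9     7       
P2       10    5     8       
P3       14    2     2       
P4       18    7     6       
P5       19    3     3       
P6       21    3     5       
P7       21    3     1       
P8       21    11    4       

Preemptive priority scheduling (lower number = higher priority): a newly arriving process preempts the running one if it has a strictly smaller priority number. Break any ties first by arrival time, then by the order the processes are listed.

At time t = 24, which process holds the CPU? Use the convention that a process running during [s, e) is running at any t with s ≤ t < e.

Timeline: | idle 0-5 | P1 5-14 | P3 14-16 | P2 16-18 | P4 18-19 | P5 19-21 | P7 21-24 | P5 24-25 | P8 25-36 | P6 36-39 | P4 39-45 | P2 45-48 |
Completion: P1=14  P2=48  P3=16  P4=45  P5=25  P6=39  P7=24  P8=36
Turnaround (C−A): P1=9  P2=38  P3=2  P4=27  P5=6  P6=18  P7=3  P8=15

P5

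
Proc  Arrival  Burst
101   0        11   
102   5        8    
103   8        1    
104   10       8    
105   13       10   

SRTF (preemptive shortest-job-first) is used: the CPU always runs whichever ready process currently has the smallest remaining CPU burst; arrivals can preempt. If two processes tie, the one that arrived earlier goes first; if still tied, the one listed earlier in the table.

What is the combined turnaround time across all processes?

Gantt: | 101 0-8 | 103 8-9 | 101 9-12 | 102 12-20 | 104 20-28 | 105 28-38 |
Completion: 101=12  102=20  103=9  104=28  105=38
Turnaround = completion − arrival: 101=12, 102=15, 103=1, 104=18, 105=25
Total turnaround = 12 + 15 + 1 + 18 + 25 = 71

71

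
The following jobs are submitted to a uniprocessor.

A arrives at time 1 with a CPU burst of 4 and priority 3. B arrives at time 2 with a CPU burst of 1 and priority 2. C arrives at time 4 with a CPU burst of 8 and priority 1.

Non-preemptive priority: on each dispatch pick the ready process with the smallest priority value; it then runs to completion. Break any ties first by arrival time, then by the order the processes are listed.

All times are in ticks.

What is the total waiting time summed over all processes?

Gantt: | idle 0-1 | A 1-5 | C 5-13 | B 13-14 |
Completion: A=5  B=14  C=13
Waiting = turnaround − burst: A=0, B=11, C=1
Total waiting = 0 + 11 + 1 = 12

12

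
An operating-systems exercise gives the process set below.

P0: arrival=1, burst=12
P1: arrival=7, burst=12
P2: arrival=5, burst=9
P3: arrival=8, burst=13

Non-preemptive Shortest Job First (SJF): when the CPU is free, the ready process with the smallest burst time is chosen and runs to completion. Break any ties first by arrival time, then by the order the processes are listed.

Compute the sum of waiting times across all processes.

49

Timeline: | idle 0-1 | P0 1-13 | P2 13-22 | P1 22-34 | P3 34-47 |
Completion: P0=13  P1=34  P2=22  P3=47
Turnaround (C−A): P0=12  P1=27  P2=17  P3=39
Waiting = turnaround − burst: P0=0, P1=15, P2=8, P3=26
Total waiting = 0 + 15 + 8 + 26 = 49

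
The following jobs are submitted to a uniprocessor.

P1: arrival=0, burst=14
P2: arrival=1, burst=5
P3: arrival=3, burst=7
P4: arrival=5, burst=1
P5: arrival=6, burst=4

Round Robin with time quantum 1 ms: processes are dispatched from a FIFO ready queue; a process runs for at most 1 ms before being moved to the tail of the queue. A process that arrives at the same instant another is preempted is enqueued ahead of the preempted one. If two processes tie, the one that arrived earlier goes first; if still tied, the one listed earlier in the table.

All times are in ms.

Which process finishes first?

Gantt: | P1 0-1 | P2 1-2 | P1 2-3 | P2 3-4 | P3 4-5 | P1 5-6 | P2 6-7 | P4 7-8 | P3 8-9 | P5 9-10 | P1 10-11 | P2 11-12 | P3 12-13 | P5 13-14 | P1 14-15 | P2 15-16 | P3 16-17 | P5 17-18 | P1 18-19 | P3 19-20 | P5 20-21 | P1 21-22 | P3 22-23 | P1 23-24 | P3 24-25 | P1 25-31 |
Completion: P1=31  P2=16  P3=25  P4=8  P5=21
Finish order: P4 → P2 → P5 → P3 → P1

P4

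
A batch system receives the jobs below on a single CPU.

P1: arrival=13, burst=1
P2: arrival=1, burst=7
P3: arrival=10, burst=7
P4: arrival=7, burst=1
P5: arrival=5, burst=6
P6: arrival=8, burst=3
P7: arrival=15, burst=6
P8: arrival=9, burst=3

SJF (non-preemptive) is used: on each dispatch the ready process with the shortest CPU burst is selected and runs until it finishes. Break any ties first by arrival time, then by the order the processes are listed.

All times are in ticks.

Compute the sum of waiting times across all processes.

Timeline: | idle 0-1 | P2 1-8 | P4 8-9 | P6 9-12 | P8 12-15 | P1 15-16 | P5 16-22 | P7 22-28 | P3 28-35 |
Completion: P1=16  P2=8  P3=35  P4=9  P5=22  P6=12  P7=28  P8=15
Waiting = turnaround − burst: P1=2, P2=0, P3=18, P4=1, P5=11, P6=1, P7=7, P8=3
Total waiting = 2 + 0 + 18 + 1 + 11 + 1 + 7 + 3 = 43

43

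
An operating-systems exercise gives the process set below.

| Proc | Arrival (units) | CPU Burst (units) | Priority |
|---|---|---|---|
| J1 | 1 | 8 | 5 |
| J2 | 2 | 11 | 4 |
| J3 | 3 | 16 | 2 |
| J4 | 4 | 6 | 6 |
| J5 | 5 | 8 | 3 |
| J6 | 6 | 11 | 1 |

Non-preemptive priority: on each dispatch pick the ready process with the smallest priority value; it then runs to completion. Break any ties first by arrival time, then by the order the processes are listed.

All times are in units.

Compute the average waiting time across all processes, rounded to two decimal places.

Gantt: | idle 0-1 | J1 1-9 | J6 9-20 | J3 20-36 | J5 36-44 | J2 44-55 | J4 55-61 |
Completion: J1=9  J2=55  J3=36  J4=61  J5=44  J6=20
Waiting times: J1=0, J2=42, J3=17, J4=51, J5=31, J6=3
Average waiting = (0+42+17+51+31+3) / 6 = 144/6 = 24.00

24.00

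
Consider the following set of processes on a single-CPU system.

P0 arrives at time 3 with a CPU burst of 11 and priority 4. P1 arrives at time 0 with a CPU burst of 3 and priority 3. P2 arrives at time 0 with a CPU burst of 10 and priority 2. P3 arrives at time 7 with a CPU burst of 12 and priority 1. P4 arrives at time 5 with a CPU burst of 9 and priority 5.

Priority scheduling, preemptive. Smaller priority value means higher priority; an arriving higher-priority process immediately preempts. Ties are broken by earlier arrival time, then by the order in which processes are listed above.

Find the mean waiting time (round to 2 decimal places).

Schedule: | P2 0-7 | P3 7-19 | P2 19-22 | P1 22-25 | P0 25-36 | P4 36-45 |
Completion: P0=36  P1=25  P2=22  P3=19  P4=45
Turnaround (C−A): P0=33  P1=25  P2=22  P3=12  P4=40
Waiting times: P0=22, P1=22, P2=12, P3=0, P4=31
Average waiting = (22+22+12+0+31) / 5 = 87/5 = 17.40

17.40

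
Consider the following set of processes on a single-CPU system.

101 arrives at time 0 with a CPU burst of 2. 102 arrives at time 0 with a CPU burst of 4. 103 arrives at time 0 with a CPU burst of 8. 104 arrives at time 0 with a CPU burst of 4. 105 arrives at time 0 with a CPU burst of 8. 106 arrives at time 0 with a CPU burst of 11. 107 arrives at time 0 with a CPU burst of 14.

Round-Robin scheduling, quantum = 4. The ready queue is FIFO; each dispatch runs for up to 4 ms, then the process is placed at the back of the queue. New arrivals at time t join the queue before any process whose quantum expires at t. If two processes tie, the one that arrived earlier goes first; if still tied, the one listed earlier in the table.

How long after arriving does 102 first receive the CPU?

Gantt: | 101 0-2 | 102 2-6 | 103 6-10 | 104 10-14 | 105 14-18 | 106 18-22 | 107 22-26 | 103 26-30 | 105 30-34 | 106 34-38 | 107 38-42 | 106 42-45 | 107 45-51 |
Completion: 101=2  102=6  103=30  104=14  105=34  106=45  107=51
Turnaround (C−A): 101=2  102=6  103=30  104=14  105=34  106=45  107=51
Response(102) = first start − arrival = 2 − 0 = 2

2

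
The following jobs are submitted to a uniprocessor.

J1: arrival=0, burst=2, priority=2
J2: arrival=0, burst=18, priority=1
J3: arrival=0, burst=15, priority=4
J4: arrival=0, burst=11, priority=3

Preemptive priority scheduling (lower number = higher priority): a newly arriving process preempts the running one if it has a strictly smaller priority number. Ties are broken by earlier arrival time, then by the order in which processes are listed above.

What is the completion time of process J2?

Schedule: | J2 0-18 | J1 18-20 | J4 20-31 | J3 31-46 |
Completion: J1=20  J2=18  J3=46  J4=31

18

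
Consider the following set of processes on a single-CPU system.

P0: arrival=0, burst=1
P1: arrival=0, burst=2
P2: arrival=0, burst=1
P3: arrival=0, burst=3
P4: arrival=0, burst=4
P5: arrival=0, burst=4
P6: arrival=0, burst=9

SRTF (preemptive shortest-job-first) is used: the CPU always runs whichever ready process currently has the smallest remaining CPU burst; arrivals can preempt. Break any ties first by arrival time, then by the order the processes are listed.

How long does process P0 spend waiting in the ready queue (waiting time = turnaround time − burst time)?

0

Schedule: | P0 0-1 | P2 1-2 | P1 2-4 | P3 4-7 | P4 7-11 | P5 11-15 | P6 15-24 |
Completion: P0=1  P1=4  P2=2  P3=7  P4=11  P5=15  P6=24
Turnaround (C−A): P0=1  P1=4  P2=2  P3=7  P4=11  P5=15  P6=24
Waiting(P0) = turnaround − burst = 1 − 1 = 0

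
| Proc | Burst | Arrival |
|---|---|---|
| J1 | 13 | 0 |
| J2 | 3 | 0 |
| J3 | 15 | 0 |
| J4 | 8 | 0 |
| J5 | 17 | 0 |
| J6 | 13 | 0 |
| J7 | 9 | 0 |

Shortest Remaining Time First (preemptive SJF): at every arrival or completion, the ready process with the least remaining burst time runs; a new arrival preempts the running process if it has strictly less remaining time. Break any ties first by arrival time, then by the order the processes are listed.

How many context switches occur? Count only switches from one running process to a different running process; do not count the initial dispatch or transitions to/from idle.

Gantt: | J2 0-3 | J4 3-11 | J7 11-20 | J1 20-33 | J6 33-46 | J3 46-61 | J5 61-78 |
Completion: J1=33  J2=3  J3=61  J4=11  J5=78  J6=46  J7=20

6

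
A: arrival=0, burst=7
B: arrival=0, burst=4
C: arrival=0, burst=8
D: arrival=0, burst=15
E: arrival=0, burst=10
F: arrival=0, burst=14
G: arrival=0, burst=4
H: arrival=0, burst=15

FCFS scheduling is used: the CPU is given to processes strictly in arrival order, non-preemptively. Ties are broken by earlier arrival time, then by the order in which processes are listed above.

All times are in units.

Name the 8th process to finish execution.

Timeline: | A 0-7 | B 7-11 | C 11-19 | D 19-34 | E 34-44 | F 44-58 | G 58-62 | H 62-77 |
Completion: A=7  B=11  C=19  D=34  E=44  F=58  G=62  H=77
Turnaround (C−A): A=7  B=11  C=19  D=34  E=44  F=58  G=62  H=77
Finish order: A → B → C → D → E → F → G → H

H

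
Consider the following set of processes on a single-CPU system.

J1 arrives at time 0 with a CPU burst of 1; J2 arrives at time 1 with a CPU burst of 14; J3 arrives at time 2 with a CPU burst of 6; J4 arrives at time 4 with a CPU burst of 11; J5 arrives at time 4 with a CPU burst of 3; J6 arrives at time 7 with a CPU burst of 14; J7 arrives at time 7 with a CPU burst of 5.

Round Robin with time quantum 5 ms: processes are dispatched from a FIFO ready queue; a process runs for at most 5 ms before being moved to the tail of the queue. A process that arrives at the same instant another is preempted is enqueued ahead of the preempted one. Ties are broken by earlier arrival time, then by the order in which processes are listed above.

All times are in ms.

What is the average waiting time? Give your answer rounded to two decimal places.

Schedule: | J1 0-1 | J2 1-6 | J3 6-11 | J4 11-16 | J5 16-19 | J2 19-24 | J6 24-29 | J7 29-34 | J3 34-35 | J4 35-40 | J2 40-44 | J6 44-49 | J4 49-50 | J6 50-54 |
Completion: J1=1  J2=44  J3=35  J4=50  J5=19  J6=54  J7=34
Turnaround (C−A): J1=1  J2=43  J3=33  J4=46  J5=15  J6=47  J7=27
Waiting times: J1=0, J2=29, J3=27, J4=35, J5=12, J6=33, J7=22
Average waiting = (0+29+27+35+12+33+22) / 7 = 158/7 = 22.57

22.57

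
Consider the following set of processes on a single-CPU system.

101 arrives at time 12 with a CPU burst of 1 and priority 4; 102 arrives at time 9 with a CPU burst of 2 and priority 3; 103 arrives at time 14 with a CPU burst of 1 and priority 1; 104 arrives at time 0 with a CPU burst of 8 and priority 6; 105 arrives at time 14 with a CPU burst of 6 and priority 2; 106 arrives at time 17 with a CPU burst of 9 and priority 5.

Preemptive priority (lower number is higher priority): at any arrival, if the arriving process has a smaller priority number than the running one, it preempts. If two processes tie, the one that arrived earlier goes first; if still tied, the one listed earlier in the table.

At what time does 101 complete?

Gantt: | 104 0-8 | idle 8-9 | 102 9-11 | idle 11-12 | 101 12-13 | idle 13-14 | 103 14-15 | 105 15-21 | 106 21-30 |
Completion: 101=13  102=11  103=15  104=8  105=21  106=30
Turnaround (C−A): 101=1  102=2  103=1  104=8  105=7  106=13

13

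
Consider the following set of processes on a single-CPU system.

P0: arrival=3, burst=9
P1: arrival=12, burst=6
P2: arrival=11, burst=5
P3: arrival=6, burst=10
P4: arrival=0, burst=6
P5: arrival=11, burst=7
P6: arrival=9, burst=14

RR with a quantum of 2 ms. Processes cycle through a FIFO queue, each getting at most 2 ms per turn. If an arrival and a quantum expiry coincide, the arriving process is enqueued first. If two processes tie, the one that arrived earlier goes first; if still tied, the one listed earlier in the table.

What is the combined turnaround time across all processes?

246

Timeline: | P4 0-4 | P0 4-6 | P4 6-8 | P3 8-10 | P0 10-12 | P6 12-14 | P3 14-16 | P2 16-18 | P5 18-20 | P1 20-22 | P0 22-24 | P6 24-26 | P3 26-28 | P2 28-30 | P5 30-32 | P1 32-34 | P0 34-36 | P6 36-38 | P3 38-40 | P2 40-41 | P5 41-43 | P1 43-45 | P0 45-46 | P6 46-48 | P3 48-50 | P5 50-51 | P6 51-57 |
Completion: P0=46  P1=45  P2=41  P3=50  P4=8  P5=51  P6=57
Turnaround (C−A): P0=43  P1=33  P2=30  P3=44  P4=8  P5=40  P6=48
Turnaround = completion − arrival: P0=43, P1=33, P2=30, P3=44, P4=8, P5=40, P6=48
Total turnaround = 43 + 33 + 30 + 44 + 8 + 40 + 48 = 246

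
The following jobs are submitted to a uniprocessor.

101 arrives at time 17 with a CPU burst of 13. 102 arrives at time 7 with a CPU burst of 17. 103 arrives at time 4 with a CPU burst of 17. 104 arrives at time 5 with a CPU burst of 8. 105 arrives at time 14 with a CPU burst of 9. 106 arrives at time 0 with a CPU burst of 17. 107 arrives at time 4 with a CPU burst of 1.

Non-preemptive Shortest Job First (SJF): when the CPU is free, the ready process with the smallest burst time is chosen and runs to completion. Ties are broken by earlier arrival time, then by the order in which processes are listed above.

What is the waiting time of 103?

44

Schedule: | 106 0-17 | 107 17-18 | 104 18-26 | 105 26-35 | 101 35-48 | 103 48-65 | 102 65-82 |
Completion: 101=48  102=82  103=65  104=26  105=35  106=17  107=18
Waiting(103) = turnaround − burst = 61 − 17 = 44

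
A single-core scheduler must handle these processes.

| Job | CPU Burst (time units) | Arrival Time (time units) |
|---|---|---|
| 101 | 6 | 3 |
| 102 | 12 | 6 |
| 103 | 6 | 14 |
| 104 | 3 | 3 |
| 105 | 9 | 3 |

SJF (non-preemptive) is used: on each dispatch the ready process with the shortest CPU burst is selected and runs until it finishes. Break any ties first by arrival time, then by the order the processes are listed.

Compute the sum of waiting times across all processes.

Timeline: | idle 0-3 | 104 3-6 | 101 6-12 | 105 12-21 | 103 21-27 | 102 27-39 |
Completion: 101=12  102=39  103=27  104=6  105=21
Turnaround (C−A): 101=9  102=33  103=13  104=3  105=18
Waiting = turnaround − burst: 101=3, 102=21, 103=7, 104=0, 105=9
Total waiting = 3 + 21 + 7 + 0 + 9 = 40

40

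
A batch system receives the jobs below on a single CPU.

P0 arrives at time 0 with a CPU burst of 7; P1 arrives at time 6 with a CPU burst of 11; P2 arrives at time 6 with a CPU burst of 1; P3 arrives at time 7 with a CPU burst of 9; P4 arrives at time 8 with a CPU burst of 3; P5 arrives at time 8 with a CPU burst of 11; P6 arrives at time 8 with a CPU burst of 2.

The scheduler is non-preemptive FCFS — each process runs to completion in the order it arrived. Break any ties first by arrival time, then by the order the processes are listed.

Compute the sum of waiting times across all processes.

Gantt: | P0 0-7 | P1 7-18 | P2 18-19 | P3 19-28 | P4 28-31 | P5 31-42 | P6 42-44 |
Completion: P0=7  P1=18  P2=19  P3=28  P4=31  P5=42  P6=44
Turnaround (C−A): P0=7  P1=12  P2=13  P3=21  P4=23  P5=34  P6=36
Waiting = turnaround − burst: P0=0, P1=1, P2=12, P3=12, P4=20, P5=23, P6=34
Total waiting = 0 + 1 + 12 + 12 + 20 + 23 + 34 = 102

102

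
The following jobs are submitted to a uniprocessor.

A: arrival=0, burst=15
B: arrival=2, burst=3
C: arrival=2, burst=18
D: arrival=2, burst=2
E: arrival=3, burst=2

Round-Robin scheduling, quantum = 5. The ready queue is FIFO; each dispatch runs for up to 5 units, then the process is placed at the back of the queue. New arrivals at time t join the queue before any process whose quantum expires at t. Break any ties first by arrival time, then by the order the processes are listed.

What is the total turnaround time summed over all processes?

Gantt: | A 0-5 | B 5-8 | C 8-13 | D 13-15 | E 15-17 | A 17-22 | C 22-27 | A 27-32 | C 32-40 |
Completion: A=32  B=8  C=40  D=15  E=17
Turnaround = completion − arrival: A=32, B=6, C=38, D=13, E=14
Total turnaround = 32 + 6 + 38 + 13 + 14 = 103

103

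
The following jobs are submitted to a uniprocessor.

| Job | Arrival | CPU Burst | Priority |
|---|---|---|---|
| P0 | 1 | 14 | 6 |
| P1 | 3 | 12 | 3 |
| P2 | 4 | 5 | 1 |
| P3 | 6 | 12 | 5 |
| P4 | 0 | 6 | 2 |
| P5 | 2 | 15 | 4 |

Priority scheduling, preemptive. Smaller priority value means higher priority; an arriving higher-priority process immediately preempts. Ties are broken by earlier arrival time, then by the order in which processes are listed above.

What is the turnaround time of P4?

Timeline: | P4 0-4 | P2 4-9 | P4 9-11 | P1 11-23 | P5 23-38 | P3 38-50 | P0 50-64 |
Completion: P0=64  P1=23  P2=9  P3=50  P4=11  P5=38
Turnaround(P4) = completion − arrival = 11 − 0 = 11

11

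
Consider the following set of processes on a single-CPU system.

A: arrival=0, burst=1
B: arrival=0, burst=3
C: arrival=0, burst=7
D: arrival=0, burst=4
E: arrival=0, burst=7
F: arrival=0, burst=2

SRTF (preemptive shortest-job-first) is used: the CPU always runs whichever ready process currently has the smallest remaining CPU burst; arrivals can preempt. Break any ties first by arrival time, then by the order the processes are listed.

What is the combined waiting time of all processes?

Gantt: | A 0-1 | F 1-3 | B 3-6 | D 6-10 | C 10-17 | E 17-24 |
Completion: A=1  B=6  C=17  D=10  E=24  F=3
Turnaround (C−A): A=1  B=6  C=17  D=10  E=24  F=3
Waiting = turnaround − burst: A=0, B=3, C=10, D=6, E=17, F=1
Total waiting = 0 + 3 + 10 + 6 + 17 + 1 = 37

37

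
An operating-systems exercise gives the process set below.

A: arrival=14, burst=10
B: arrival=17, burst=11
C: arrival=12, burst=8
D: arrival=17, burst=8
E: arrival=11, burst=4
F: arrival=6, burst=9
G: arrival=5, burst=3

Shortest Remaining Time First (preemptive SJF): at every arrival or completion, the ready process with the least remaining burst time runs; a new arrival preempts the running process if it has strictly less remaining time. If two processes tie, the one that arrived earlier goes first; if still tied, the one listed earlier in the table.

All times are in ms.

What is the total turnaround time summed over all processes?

133

Schedule: | idle 0-5 | G 5-8 | F 8-11 | E 11-15 | F 15-21 | C 21-29 | D 29-37 | A 37-47 | B 47-58 |
Completion: A=47  B=58  C=29  D=37  E=15  F=21  G=8
Turnaround (C−A): A=33  B=41  C=17  D=20  E=4  F=15  G=3
Turnaround = completion − arrival: A=33, B=41, C=17, D=20, E=4, F=15, G=3
Total turnaround = 33 + 41 + 17 + 20 + 4 + 15 + 3 = 133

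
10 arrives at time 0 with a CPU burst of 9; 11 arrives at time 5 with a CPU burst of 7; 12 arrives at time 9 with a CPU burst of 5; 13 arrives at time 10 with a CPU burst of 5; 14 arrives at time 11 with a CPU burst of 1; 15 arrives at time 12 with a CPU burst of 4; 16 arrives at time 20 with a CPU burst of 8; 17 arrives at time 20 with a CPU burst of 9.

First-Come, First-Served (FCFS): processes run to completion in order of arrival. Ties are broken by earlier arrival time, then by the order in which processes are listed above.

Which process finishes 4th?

13

Timeline: | 10 0-9 | 11 9-16 | 12 16-21 | 13 21-26 | 14 26-27 | 15 27-31 | 16 31-39 | 17 39-48 |
Completion: 10=9  11=16  12=21  13=26  14=27  15=31  16=39  17=48
Turnaround (C−A): 10=9  11=11  12=12  13=16  14=16  15=19  16=19  17=28
Finish order: 10 → 11 → 12 → 13 → 14 → 15 → 16 → 17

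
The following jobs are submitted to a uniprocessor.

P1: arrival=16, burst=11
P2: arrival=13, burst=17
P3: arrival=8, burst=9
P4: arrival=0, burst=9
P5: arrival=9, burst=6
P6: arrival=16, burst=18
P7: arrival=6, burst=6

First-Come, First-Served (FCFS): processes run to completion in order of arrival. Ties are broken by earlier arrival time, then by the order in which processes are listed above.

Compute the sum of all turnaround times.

191

Timeline: | P4 0-9 | P7 9-15 | P3 15-24 | P5 24-30 | P2 30-47 | P1 47-58 | P6 58-76 |
Completion: P1=58  P2=47  P3=24  P4=9  P5=30  P6=76  P7=15
Turnaround (C−A): P1=42  P2=34  P3=16  P4=9  P5=21  P6=60  P7=9
Turnaround = completion − arrival: P1=42, P2=34, P3=16, P4=9, P5=21, P6=60, P7=9
Total turnaround = 42 + 34 + 16 + 9 + 21 + 60 + 9 = 191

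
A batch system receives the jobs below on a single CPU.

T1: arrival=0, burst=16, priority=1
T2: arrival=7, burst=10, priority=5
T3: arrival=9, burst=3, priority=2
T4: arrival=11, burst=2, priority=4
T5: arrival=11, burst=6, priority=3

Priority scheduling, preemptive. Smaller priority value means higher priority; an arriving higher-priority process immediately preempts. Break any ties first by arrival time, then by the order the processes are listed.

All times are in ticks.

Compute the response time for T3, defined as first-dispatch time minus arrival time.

7

Timeline: | T1 0-16 | T3 16-19 | T5 19-25 | T4 25-27 | T2 27-37 |
Completion: T1=16  T2=37  T3=19  T4=27  T5=25
Response(T3) = first start − arrival = 16 − 9 = 7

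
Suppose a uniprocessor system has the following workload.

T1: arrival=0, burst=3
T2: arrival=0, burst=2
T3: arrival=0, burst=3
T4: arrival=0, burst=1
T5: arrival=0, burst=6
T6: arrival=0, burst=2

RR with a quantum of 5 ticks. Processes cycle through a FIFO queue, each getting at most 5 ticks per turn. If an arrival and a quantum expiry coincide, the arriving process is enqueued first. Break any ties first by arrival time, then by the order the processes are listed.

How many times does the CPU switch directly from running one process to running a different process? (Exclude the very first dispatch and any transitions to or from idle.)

Schedule: | T1 0-3 | T2 3-5 | T3 5-8 | T4 8-9 | T5 9-14 | T6 14-16 | T5 16-17 |
Completion: T1=3  T2=5  T3=8  T4=9  T5=17  T6=16
Turnaround (C−A): T1=3  T2=5  T3=8  T4=9  T5=17  T6=16

6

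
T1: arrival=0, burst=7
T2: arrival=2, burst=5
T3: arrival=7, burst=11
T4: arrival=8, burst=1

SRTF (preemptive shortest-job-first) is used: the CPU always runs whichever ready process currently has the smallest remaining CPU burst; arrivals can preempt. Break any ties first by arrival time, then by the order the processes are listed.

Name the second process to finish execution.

T4

Gantt: | T1 0-7 | T2 7-8 | T4 8-9 | T2 9-13 | T3 13-24 |
Completion: T1=7  T2=13  T3=24  T4=9
Turnaround (C−A): T1=7  T2=11  T3=17  T4=1
Finish order: T1 → T4 → T2 → T3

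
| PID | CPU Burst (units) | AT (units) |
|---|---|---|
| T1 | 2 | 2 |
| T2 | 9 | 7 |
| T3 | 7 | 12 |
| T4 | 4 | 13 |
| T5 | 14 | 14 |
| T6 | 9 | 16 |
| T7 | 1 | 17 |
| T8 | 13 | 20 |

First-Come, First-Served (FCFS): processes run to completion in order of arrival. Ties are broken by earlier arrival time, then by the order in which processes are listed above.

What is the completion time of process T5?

Schedule: | idle 0-2 | T1 2-4 | idle 4-7 | T2 7-16 | T3 16-23 | T4 23-27 | T5 27-41 | T6 41-50 | T7 50-51 | T8 51-64 |
Completion: T1=4  T2=16  T3=23  T4=27  T5=41  T6=50  T7=51  T8=64

41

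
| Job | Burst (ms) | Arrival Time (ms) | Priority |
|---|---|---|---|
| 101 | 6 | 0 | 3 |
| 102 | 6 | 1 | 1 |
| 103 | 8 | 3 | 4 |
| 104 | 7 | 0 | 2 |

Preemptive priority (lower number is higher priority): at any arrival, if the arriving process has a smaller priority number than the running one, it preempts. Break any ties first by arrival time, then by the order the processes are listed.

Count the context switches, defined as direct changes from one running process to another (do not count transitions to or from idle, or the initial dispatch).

4

Schedule: | 104 0-1 | 102 1-7 | 104 7-13 | 101 13-19 | 103 19-27 |
Completion: 101=19  102=7  103=27  104=13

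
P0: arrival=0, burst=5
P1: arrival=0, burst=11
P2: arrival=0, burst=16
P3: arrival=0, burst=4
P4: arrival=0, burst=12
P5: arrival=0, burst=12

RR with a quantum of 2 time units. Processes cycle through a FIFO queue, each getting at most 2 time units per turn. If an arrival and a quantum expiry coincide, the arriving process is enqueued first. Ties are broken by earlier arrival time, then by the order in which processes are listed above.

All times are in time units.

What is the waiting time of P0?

Timeline: | P0 0-2 | P1 2-4 | P2 4-6 | P3 6-8 | P4 8-10 | P5 10-12 | P0 12-14 | P1 14-16 | P2 16-18 | P3 18-20 | P4 20-22 | P5 22-24 | P0 24-25 | P1 25-27 | P2 27-29 | P4 29-31 | P5 31-33 | P1 33-35 | P2 35-37 | P4 37-39 | P5 39-41 | P1 41-43 | P2 43-45 | P4 45-47 | P5 47-49 | P1 49-50 | P2 50-52 | P4 52-54 | P5 54-56 | P2 56-60 |
Completion: P0=25  P1=50  P2=60  P3=20  P4=54  P5=56
Turnaround (C−A): P0=25  P1=50  P2=60  P3=20  P4=54  P5=56
Waiting(P0) = turnaround − burst = 25 − 5 = 20

20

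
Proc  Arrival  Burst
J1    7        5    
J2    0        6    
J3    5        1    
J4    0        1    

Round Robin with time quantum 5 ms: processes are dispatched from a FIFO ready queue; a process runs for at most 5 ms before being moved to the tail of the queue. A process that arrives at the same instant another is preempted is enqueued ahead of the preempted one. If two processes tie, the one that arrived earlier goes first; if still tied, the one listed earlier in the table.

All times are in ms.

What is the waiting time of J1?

Timeline: | J2 0-5 | J4 5-6 | J3 6-7 | J2 7-8 | J1 8-13 |
Completion: J1=13  J2=8  J3=7  J4=6
Turnaround (C−A): J1=6  J2=8  J3=2  J4=6
Waiting(J1) = turnaround − burst = 6 − 5 = 1

1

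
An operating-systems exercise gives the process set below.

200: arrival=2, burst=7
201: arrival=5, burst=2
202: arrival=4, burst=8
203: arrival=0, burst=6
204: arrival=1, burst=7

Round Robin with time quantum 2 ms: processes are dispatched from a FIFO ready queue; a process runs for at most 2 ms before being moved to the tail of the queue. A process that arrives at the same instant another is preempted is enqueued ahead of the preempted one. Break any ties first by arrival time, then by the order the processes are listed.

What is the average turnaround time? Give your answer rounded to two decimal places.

Schedule: | 203 0-2 | 204 2-4 | 200 4-6 | 203 6-8 | 202 8-10 | 204 10-12 | 201 12-14 | 200 14-16 | 203 16-18 | 202 18-20 | 204 20-22 | 200 22-24 | 202 24-26 | 204 26-27 | 200 27-28 | 202 28-30 |
Completion: 200=28  201=14  202=30  203=18  204=27
Turnaround times: 200=26, 201=9, 202=26, 203=18, 204=26
Average turnaround = (26+9+26+18+26) / 5 = 105/5 = 21.00

21.00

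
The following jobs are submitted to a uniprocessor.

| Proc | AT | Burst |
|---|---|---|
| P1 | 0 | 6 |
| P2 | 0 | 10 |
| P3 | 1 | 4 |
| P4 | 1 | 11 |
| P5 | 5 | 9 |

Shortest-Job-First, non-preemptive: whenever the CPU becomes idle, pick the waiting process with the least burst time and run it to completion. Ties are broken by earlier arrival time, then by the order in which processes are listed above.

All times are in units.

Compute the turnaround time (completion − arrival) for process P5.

14

Schedule: | P1 0-6 | P3 6-10 | P5 10-19 | P2 19-29 | P4 29-40 |
Completion: P1=6  P2=29  P3=10  P4=40  P5=19
Turnaround(P5) = completion − arrival = 19 − 5 = 14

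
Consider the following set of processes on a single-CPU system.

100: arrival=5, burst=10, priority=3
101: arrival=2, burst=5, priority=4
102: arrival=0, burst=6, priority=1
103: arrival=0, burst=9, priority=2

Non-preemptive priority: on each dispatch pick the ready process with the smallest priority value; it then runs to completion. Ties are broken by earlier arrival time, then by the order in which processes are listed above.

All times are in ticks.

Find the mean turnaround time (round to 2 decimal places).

17.25

Schedule: | 102 0-6 | 103 6-15 | 100 15-25 | 101 25-30 |
Completion: 100=25  101=30  102=6  103=15
Turnaround times: 100=20, 101=28, 102=6, 103=15
Average turnaround = (20+28+6+15) / 4 = 69/4 = 17.25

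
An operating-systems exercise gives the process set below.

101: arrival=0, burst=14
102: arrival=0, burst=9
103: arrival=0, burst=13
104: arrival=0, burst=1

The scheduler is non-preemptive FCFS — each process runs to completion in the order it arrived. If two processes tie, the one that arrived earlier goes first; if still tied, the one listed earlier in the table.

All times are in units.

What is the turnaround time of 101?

Schedule: | 101 0-14 | 102 14-23 | 103 23-36 | 104 36-37 |
Completion: 101=14  102=23  103=36  104=37
Turnaround(101) = completion − arrival = 14 − 0 = 14

14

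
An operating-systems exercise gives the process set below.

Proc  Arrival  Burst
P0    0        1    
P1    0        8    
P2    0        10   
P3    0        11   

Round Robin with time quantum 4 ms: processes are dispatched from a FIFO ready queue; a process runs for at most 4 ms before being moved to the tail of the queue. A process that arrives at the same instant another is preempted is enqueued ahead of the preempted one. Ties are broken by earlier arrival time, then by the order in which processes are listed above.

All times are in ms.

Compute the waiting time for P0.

Gantt: | P0 0-1 | P1 1-5 | P2 5-9 | P3 9-13 | P1 13-17 | P2 17-21 | P3 21-25 | P2 25-27 | P3 27-30 |
Completion: P0=1  P1=17  P2=27  P3=30
Waiting(P0) = turnaround − burst = 1 − 1 = 0

0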